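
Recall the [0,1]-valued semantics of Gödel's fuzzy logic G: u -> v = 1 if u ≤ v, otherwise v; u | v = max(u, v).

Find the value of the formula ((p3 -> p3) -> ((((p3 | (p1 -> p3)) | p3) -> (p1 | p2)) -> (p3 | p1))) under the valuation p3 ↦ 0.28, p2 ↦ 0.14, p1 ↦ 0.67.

0.67

(p3 -> p3): 0.28 ≤ 0.28, so result = 1
(p1 -> p3): 0.67 > 0.28, so result = 0.28
(p3 | (p1 -> p3)) = max(0.28, 0.28) = 0.28
((p3 | (p1 -> p3)) | p3) = max(0.28, 0.28) = 0.28
(p1 | p2) = max(0.67, 0.14) = 0.67
(((p3 | (p1 -> p3)) | p3) -> (p1 | p2)): 0.28 ≤ 0.67, so result = 1
(p3 | p1) = max(0.28, 0.67) = 0.67
((((p3 | (p1 -> p3)) | p3) -> (p1 | p2)) -> (p3 | p1)): 1 > 0.67, so result = 0.67
((p3 -> p3) -> ((((p3 | (p1 -> p3)) | p3) -> (p1 | p2)) -> (p3 | p1))): 1 > 0.67, so result = 0.67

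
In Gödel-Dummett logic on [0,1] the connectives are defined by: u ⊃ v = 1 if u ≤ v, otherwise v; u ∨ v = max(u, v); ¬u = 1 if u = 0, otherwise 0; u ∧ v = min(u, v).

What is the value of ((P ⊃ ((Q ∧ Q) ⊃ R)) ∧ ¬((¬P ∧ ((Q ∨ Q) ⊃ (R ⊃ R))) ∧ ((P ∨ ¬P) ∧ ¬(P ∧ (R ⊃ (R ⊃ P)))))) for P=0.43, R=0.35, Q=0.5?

0.35

(Q ∧ Q) = min(0.5, 0.5) = 0.5
((Q ∧ Q) ⊃ R): 0.5 > 0.35, so result = 0.35
(P ⊃ ((Q ∧ Q) ⊃ R)): 0.43 > 0.35, so result = 0.35
¬P: Gödel ¬ of 0.43 = 0 (operand ≠ 0)
(Q ∨ Q) = max(0.5, 0.5) = 0.5
(R ⊃ R): 0.35 ≤ 0.35, so result = 1
((Q ∨ Q) ⊃ (R ⊃ R)): 0.5 ≤ 1, so result = 1
(¬P ∧ ((Q ∨ Q) ⊃ (R ⊃ R))) = min(0, 1) = 0
¬P: Gödel ¬ of 0.43 = 0 (operand ≠ 0)
(P ∨ ¬P) = max(0.43, 0) = 0.43
(R ⊃ P): 0.35 ≤ 0.43, so result = 1
(R ⊃ (R ⊃ P)): 0.35 ≤ 1, so result = 1
(P ∧ (R ⊃ (R ⊃ P))) = min(0.43, 1) = 0.43
¬(P ∧ (R ⊃ (R ⊃ P))): Gödel ¬ of 0.43 = 0 (operand ≠ 0)
((P ∨ ¬P) ∧ ¬(P ∧ (R ⊃ (R ⊃ P)))) = min(0.43, 0) = 0
((¬P ∧ ((Q ∨ Q) ⊃ (R ⊃ R))) ∧ ((P ∨ ¬P) ∧ ¬(P ∧ (R ⊃ (R ⊃ P))))) = min(0, 0) = 0
¬((¬P ∧ ((Q ∨ Q) ⊃ (R ⊃ R))) ∧ ((P ∨ ¬P) ∧ ¬(P ∧ (R ⊃ (R ⊃ P))))): Gödel ¬ of 0 = 1 (operand is 0)
((P ⊃ ((Q ∧ Q) ⊃ R)) ∧ ¬((¬P ∧ ((Q ∨ Q) ⊃ (R ⊃ R))) ∧ ((P ∨ ¬P) ∧ ¬(P ∧ (R ⊃ (R ⊃ P)))))) = min(0.35, 1) = 0.35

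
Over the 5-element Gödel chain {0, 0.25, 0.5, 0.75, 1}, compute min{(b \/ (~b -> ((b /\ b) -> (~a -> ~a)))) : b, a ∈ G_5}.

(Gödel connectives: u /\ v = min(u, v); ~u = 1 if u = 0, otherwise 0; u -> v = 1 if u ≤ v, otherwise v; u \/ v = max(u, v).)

Every assignment gives 1. For instance at b = 0, a = 0:
  ~b: Gödel ¬ of 0 = 1 (operand is 0)
  (b /\ b) = min(0, 0) = 0
  ~a: Gödel ¬ of 0 = 1 (operand is 0)
  ~a: Gödel ¬ of 0 = 1 (operand is 0)
  (~a -> ~a): 1 ≤ 1, so result = 1
  ((b /\ b) -> (~a -> ~a)): 0 ≤ 1, so result = 1
  (~b -> ((b /\ b) -> (~a -> ~a))): 1 ≤ 1, so result = 1
  (b \/ (~b -> ((b /\ b) -> (~a -> ~a)))) = max(0, 1) = 1
All 25 assignments give value 1 — the formula is a G_5-tautology.

1.00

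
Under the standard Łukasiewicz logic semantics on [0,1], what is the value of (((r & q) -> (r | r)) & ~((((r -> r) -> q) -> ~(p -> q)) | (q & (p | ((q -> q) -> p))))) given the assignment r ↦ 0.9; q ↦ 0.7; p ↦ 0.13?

(r & q) = min(0.9, 0.7) = 0.7
(r | r) = max(0.9, 0.9) = 0.9
((r & q) -> (r | r)): min(1, 1 − 0.7 + 0.9) = 1
(r -> r): min(1, 1 − 0.9 + 0.9) = 1
((r -> r) -> q): min(1, 1 − 1 + 0.7) = 0.7
(p -> q): min(1, 1 − 0.13 + 0.7) = 1
~(p -> q): Łukasiewicz ¬ gives 1 − 1 = 0
(((r -> r) -> q) -> ~(p -> q)): min(1, 1 − 0.7 + 0) = 0.3
(q -> q): min(1, 1 − 0.7 + 0.7) = 1
((q -> q) -> p): min(1, 1 − 1 + 0.13) = 0.13
(p | ((q -> q) -> p)) = max(0.13, 0.13) = 0.13
(q & (p | ((q -> q) -> p))) = min(0.7, 0.13) = 0.13
((((r -> r) -> q) -> ~(p -> q)) | (q & (p | ((q -> q) -> p)))) = max(0.3, 0.13) = 0.3
~((((r -> r) -> q) -> ~(p -> q)) | (q & (p | ((q -> q) -> p)))): Łukasiewicz ¬ gives 1 − 0.3 = 0.7
(((r & q) -> (r | r)) & ~((((r -> r) -> q) -> ~(p -> q)) | (q & (p | ((q -> q) -> p))))) = min(1, 0.7) = 0.7

0.70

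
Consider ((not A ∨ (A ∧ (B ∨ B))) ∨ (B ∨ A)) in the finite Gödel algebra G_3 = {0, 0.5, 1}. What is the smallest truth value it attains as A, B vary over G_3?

The minimum is attained at A = 0.5, B = 0:
  not A: Gödel ¬ of 0.5 = 0 (operand ≠ 0)
  (B ∨ B) = max(0, 0) = 0
  (A ∧ (B ∨ B)) = min(0.5, 0) = 0
  (not A ∨ (A ∧ (B ∨ B))) = max(0, 0) = 0
  (B ∨ A) = max(0, 0.5) = 0.5
  ((not A ∨ (A ∧ (B ∨ B))) ∨ (B ∨ A)) = max(0, 0.5) = 0.5
Checking all 9 assignments confirms none give a value below 0.50.

0.50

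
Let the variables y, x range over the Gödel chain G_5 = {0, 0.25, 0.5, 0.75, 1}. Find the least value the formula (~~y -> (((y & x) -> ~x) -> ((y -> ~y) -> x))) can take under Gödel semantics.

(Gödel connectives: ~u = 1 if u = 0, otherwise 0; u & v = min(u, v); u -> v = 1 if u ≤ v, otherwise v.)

Every assignment gives 1. For instance at y = 0, x = 0:
  ~y: Gödel ¬ of 0 = 1 (operand is 0)
  ~~y: Gödel ¬ of 1 = 0 (operand ≠ 0)
  (y & x) = min(0, 0) = 0
  ~x: Gödel ¬ of 0 = 1 (operand is 0)
  ((y & x) -> ~x): 0 ≤ 1, so result = 1
  ~y: Gödel ¬ of 0 = 1 (operand is 0)
  (y -> ~y): 0 ≤ 1, so result = 1
  ((y -> ~y) -> x): 1 > 0, so result = 0
  (((y & x) -> ~x) -> ((y -> ~y) -> x)): 1 > 0, so result = 0
  (~~y -> (((y & x) -> ~x) -> ((y -> ~y) -> x))): 0 ≤ 0, so result = 1
All 25 assignments give value 1 — the formula is a G_5-tautology.

1.00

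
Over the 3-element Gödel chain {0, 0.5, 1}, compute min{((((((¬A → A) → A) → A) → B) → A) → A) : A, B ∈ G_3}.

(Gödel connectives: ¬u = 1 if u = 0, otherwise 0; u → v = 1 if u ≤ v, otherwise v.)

The minimum is attained at A = 0.5, B = 0:
  ¬A: Gödel ¬ of 0.5 = 0 (operand ≠ 0)
  (¬A → A): 0 ≤ 0.5, so result = 1
  ((¬A → A) → A): 1 > 0.5, so result = 0.5
  (((¬A → A) → A) → A): 0.5 ≤ 0.5, so result = 1
  ((((¬A → A) → A) → A) → B): 1 > 0, so result = 0
  (((((¬A → A) → A) → A) → B) → A): 0 ≤ 0.5, so result = 1
  ((((((¬A → A) → A) → A) → B) → A) → A): 1 > 0.5, so result = 0.5
Checking all 9 assignments confirms none give a value below 0.50.

0.50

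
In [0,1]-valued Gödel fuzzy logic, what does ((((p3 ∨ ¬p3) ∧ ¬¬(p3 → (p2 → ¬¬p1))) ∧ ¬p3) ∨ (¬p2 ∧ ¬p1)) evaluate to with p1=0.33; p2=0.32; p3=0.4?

0.00

¬p3: Gödel ¬ of 0.4 = 0 (operand ≠ 0)
(p3 ∨ ¬p3) = max(0.4, 0) = 0.4
¬p1: Gödel ¬ of 0.33 = 0 (operand ≠ 0)
¬¬p1: Gödel ¬ of 0 = 1 (operand is 0)
(p2 → ¬¬p1): 0.32 ≤ 1, so result = 1
(p3 → (p2 → ¬¬p1)): 0.4 ≤ 1, so result = 1
¬(p3 → (p2 → ¬¬p1)): Gödel ¬ of 1 = 0 (operand ≠ 0)
¬¬(p3 → (p2 → ¬¬p1)): Gödel ¬ of 0 = 1 (operand is 0)
((p3 ∨ ¬p3) ∧ ¬¬(p3 → (p2 → ¬¬p1))) = min(0.4, 1) = 0.4
¬p3: Gödel ¬ of 0.4 = 0 (operand ≠ 0)
(((p3 ∨ ¬p3) ∧ ¬¬(p3 → (p2 → ¬¬p1))) ∧ ¬p3) = min(0.4, 0) = 0
¬p2: Gödel ¬ of 0.32 = 0 (operand ≠ 0)
¬p1: Gödel ¬ of 0.33 = 0 (operand ≠ 0)
(¬p2 ∧ ¬p1) = min(0, 0) = 0
((((p3 ∨ ¬p3) ∧ ¬¬(p3 → (p2 → ¬¬p1))) ∧ ¬p3) ∨ (¬p2 ∧ ¬p1)) = max(0, 0) = 0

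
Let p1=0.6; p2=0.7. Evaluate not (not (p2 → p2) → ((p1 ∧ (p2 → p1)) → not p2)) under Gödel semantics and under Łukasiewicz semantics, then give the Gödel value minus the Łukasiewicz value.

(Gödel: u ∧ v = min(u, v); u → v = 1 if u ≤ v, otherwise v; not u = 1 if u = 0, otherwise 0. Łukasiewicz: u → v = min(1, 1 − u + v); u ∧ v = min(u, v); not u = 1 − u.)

0.00

Gödel evaluation:
  (p2 → p2): 0.7 ≤ 0.7, so result = 1
  not (p2 → p2): Gödel ¬ of 1 = 0 (operand ≠ 0)
  (p2 → p1): 0.7 > 0.6, so result = 0.6
  (p1 ∧ (p2 → p1)) = min(0.6, 0.6) = 0.6
  not p2: Gödel ¬ of 0.7 = 0 (operand ≠ 0)
  ((p1 ∧ (p2 → p1)) → not p2): 0.6 > 0, so result = 0
  (not (p2 → p2) → ((p1 ∧ (p2 → p1)) → not p2)): 0 ≤ 0, so result = 1
  not (not (p2 → p2) → ((p1 ∧ (p2 → p1)) → not p2)): Gödel ¬ of 1 = 0 (operand ≠ 0)
  Gödel value = 0
Łukasiewicz evaluation:
  (p2 → p2): min(1, 1 − 0.7 + 0.7) = 1
  not (p2 → p2): Łukasiewicz ¬ gives 1 − 1 = 0
  (p2 → p1): min(1, 1 − 0.7 + 0.6) = 0.9
  (p1 ∧ (p2 → p1)) = min(0.6, 0.9) = 0.6
  not p2: Łukasiewicz ¬ gives 1 − 0.7 = 0.3
  ((p1 ∧ (p2 → p1)) → not p2): min(1, 1 − 0.6 + 0.3) = 0.7
  (not (p2 → p2) → ((p1 ∧ (p2 → p1)) → not p2)): min(1, 1 − 0 + 0.7) = 1
  not (not (p2 → p2) → ((p1 ∧ (p2 → p1)) → not p2)): Łukasiewicz ¬ gives 1 − 1 = 0
  Łukasiewicz value = 0
Difference: 0 − 0 = 0.00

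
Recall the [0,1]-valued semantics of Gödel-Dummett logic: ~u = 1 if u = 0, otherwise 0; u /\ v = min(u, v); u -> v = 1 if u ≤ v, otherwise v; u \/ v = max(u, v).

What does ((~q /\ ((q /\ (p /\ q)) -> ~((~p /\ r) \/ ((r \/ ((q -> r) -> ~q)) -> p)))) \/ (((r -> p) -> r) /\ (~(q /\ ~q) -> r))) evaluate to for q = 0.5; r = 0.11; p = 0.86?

~q: Gödel ¬ of 0.5 = 0 (operand ≠ 0)
(p /\ q) = min(0.86, 0.5) = 0.5
(q /\ (p /\ q)) = min(0.5, 0.5) = 0.5
~p: Gödel ¬ of 0.86 = 0 (operand ≠ 0)
(~p /\ r) = min(0, 0.11) = 0
(q -> r): 0.5 > 0.11, so result = 0.11
~q: Gödel ¬ of 0.5 = 0 (operand ≠ 0)
((q -> r) -> ~q): 0.11 > 0, so result = 0
(r \/ ((q -> r) -> ~q)) = max(0.11, 0) = 0.11
((r \/ ((q -> r) -> ~q)) -> p): 0.11 ≤ 0.86, so result = 1
((~p /\ r) \/ ((r \/ ((q -> r) -> ~q)) -> p)) = max(0, 1) = 1
~((~p /\ r) \/ ((r \/ ((q -> r) -> ~q)) -> p)): Gödel ¬ of 1 = 0 (operand ≠ 0)
((q /\ (p /\ q)) -> ~((~p /\ r) \/ ((r \/ ((q -> r) -> ~q)) -> p))): 0.5 > 0, so result = 0
(~q /\ ((q /\ (p /\ q)) -> ~((~p /\ r) \/ ((r \/ ((q -> r) -> ~q)) -> p)))) = min(0, 0) = 0
(r -> p): 0.11 ≤ 0.86, so result = 1
((r -> p) -> r): 1 > 0.11, so result = 0.11
~q: Gödel ¬ of 0.5 = 0 (operand ≠ 0)
(q /\ ~q) = min(0.5, 0) = 0
~(q /\ ~q): Gödel ¬ of 0 = 1 (operand is 0)
(~(q /\ ~q) -> r): 1 > 0.11, so result = 0.11
(((r -> p) -> r) /\ (~(q /\ ~q) -> r)) = min(0.11, 0.11) = 0.11
((~q /\ ((q /\ (p /\ q)) -> ~((~p /\ r) \/ ((r \/ ((q -> r) -> ~q)) -> p)))) \/ (((r -> p) -> r) /\ (~(q /\ ~q) -> r))) = max(0, 0.11) = 0.11

0.11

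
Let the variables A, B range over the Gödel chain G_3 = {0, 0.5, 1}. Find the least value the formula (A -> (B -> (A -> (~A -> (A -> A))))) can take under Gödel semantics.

Every assignment gives 1. For instance at A = 0, B = 0:
  ~A: Gödel ¬ of 0 = 1 (operand is 0)
  (A -> A): 0 ≤ 0, so result = 1
  (~A -> (A -> A)): 1 ≤ 1, so result = 1
  (A -> (~A -> (A -> A))): 0 ≤ 1, so result = 1
  (B -> (A -> (~A -> (A -> A)))): 0 ≤ 1, so result = 1
  (A -> (B -> (A -> (~A -> (A -> A))))): 0 ≤ 1, so result = 1
All 9 assignments give value 1 — the formula is a G_3-tautology.

1.00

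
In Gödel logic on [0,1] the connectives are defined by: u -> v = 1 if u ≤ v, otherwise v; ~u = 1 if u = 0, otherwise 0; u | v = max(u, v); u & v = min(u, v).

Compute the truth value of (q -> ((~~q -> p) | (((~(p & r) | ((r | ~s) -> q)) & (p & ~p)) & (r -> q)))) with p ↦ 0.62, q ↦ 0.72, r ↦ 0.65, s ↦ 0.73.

~q: Gödel ¬ of 0.72 = 0 (operand ≠ 0)
~~q: Gödel ¬ of 0 = 1 (operand is 0)
(~~q -> p): 1 > 0.62, so result = 0.62
(p & r) = min(0.62, 0.65) = 0.62
~(p & r): Gödel ¬ of 0.62 = 0 (operand ≠ 0)
~s: Gödel ¬ of 0.73 = 0 (operand ≠ 0)
(r | ~s) = max(0.65, 0) = 0.65
((r | ~s) -> q): 0.65 ≤ 0.72, so result = 1
(~(p & r) | ((r | ~s) -> q)) = max(0, 1) = 1
~p: Gödel ¬ of 0.62 = 0 (operand ≠ 0)
(p & ~p) = min(0.62, 0) = 0
((~(p & r) | ((r | ~s) -> q)) & (p & ~p)) = min(1, 0) = 0
(r -> q): 0.65 ≤ 0.72, so result = 1
(((~(p & r) | ((r | ~s) -> q)) & (p & ~p)) & (r -> q)) = min(0, 1) = 0
((~~q -> p) | (((~(p & r) | ((r | ~s) -> q)) & (p & ~p)) & (r -> q))) = max(0.62, 0) = 0.62
(q -> ((~~q -> p) | (((~(p & r) | ((r | ~s) -> q)) & (p & ~p)) & (r -> q)))): 0.72 > 0.62, so result = 0.62

0.62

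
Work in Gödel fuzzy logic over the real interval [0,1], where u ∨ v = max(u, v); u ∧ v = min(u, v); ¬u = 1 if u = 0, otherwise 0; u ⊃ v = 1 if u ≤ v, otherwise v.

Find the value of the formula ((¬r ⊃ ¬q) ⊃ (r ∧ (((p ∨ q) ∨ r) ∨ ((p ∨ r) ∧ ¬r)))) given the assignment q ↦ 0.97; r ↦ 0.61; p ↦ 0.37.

0.61

¬r: Gödel ¬ of 0.61 = 0 (operand ≠ 0)
¬q: Gödel ¬ of 0.97 = 0 (operand ≠ 0)
(¬r ⊃ ¬q): 0 ≤ 0, so result = 1
(p ∨ q) = max(0.37, 0.97) = 0.97
((p ∨ q) ∨ r) = max(0.97, 0.61) = 0.97
(p ∨ r) = max(0.37, 0.61) = 0.61
¬r: Gödel ¬ of 0.61 = 0 (operand ≠ 0)
((p ∨ r) ∧ ¬r) = min(0.61, 0) = 0
(((p ∨ q) ∨ r) ∨ ((p ∨ r) ∧ ¬r)) = max(0.97, 0) = 0.97
(r ∧ (((p ∨ q) ∨ r) ∨ ((p ∨ r) ∧ ¬r))) = min(0.61, 0.97) = 0.61
((¬r ⊃ ¬q) ⊃ (r ∧ (((p ∨ q) ∨ r) ∨ ((p ∨ r) ∧ ¬r)))): 1 > 0.61, so result = 0.61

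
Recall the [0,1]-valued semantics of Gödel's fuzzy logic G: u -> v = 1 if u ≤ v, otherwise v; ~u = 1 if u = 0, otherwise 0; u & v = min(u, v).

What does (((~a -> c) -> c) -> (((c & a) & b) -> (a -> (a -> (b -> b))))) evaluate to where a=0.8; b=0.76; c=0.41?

1.00

~a: Gödel ¬ of 0.8 = 0 (operand ≠ 0)
(~a -> c): 0 ≤ 0.41, so result = 1
((~a -> c) -> c): 1 > 0.41, so result = 0.41
(c & a) = min(0.41, 0.8) = 0.41
((c & a) & b) = min(0.41, 0.76) = 0.41
(b -> b): 0.76 ≤ 0.76, so result = 1
(a -> (b -> b)): 0.8 ≤ 1, so result = 1
(a -> (a -> (b -> b))): 0.8 ≤ 1, so result = 1
(((c & a) & b) -> (a -> (a -> (b -> b)))): 0.41 ≤ 1, so result = 1
(((~a -> c) -> c) -> (((c & a) & b) -> (a -> (a -> (b -> b))))): 0.41 ≤ 1, so result = 1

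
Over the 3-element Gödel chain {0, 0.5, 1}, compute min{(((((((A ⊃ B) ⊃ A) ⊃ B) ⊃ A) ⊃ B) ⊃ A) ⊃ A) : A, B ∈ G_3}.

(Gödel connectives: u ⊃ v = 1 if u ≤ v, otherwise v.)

0.50

The minimum is attained at A = 0.5, B = 0:
  (A ⊃ B): 0.5 > 0, so result = 0
  ((A ⊃ B) ⊃ A): 0 ≤ 0.5, so result = 1
  (((A ⊃ B) ⊃ A) ⊃ B): 1 > 0, so result = 0
  ((((A ⊃ B) ⊃ A) ⊃ B) ⊃ A): 0 ≤ 0.5, so result = 1
  (((((A ⊃ B) ⊃ A) ⊃ B) ⊃ A) ⊃ B): 1 > 0, so result = 0
  ((((((A ⊃ B) ⊃ A) ⊃ B) ⊃ A) ⊃ B) ⊃ A): 0 ≤ 0.5, so result = 1
  (((((((A ⊃ B) ⊃ A) ⊃ B) ⊃ A) ⊃ B) ⊃ A) ⊃ A): 1 > 0.5, so result = 0.5
Checking all 9 assignments confirms none give a value below 0.50.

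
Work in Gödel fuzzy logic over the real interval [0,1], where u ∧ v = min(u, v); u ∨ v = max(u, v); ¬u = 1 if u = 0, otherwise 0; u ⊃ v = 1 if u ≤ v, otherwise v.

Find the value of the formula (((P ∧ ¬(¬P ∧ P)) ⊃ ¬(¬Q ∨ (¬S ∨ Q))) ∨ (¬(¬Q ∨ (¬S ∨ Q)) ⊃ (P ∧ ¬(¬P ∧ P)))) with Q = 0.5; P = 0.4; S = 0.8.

¬P: Gödel ¬ of 0.4 = 0 (operand ≠ 0)
(¬P ∧ P) = min(0, 0.4) = 0
¬(¬P ∧ P): Gödel ¬ of 0 = 1 (operand is 0)
(P ∧ ¬(¬P ∧ P)) = min(0.4, 1) = 0.4
¬Q: Gödel ¬ of 0.5 = 0 (operand ≠ 0)
¬S: Gödel ¬ of 0.8 = 0 (operand ≠ 0)
(¬S ∨ Q) = max(0, 0.5) = 0.5
(¬Q ∨ (¬S ∨ Q)) = max(0, 0.5) = 0.5
¬(¬Q ∨ (¬S ∨ Q)): Gödel ¬ of 0.5 = 0 (operand ≠ 0)
((P ∧ ¬(¬P ∧ P)) ⊃ ¬(¬Q ∨ (¬S ∨ Q))): 0.4 > 0, so result = 0
¬Q: Gödel ¬ of 0.5 = 0 (operand ≠ 0)
¬S: Gödel ¬ of 0.8 = 0 (operand ≠ 0)
(¬S ∨ Q) = max(0, 0.5) = 0.5
(¬Q ∨ (¬S ∨ Q)) = max(0, 0.5) = 0.5
¬(¬Q ∨ (¬S ∨ Q)): Gödel ¬ of 0.5 = 0 (operand ≠ 0)
¬P: Gödel ¬ of 0.4 = 0 (operand ≠ 0)
(¬P ∧ P) = min(0, 0.4) = 0
¬(¬P ∧ P): Gödel ¬ of 0 = 1 (operand is 0)
(P ∧ ¬(¬P ∧ P)) = min(0.4, 1) = 0.4
(¬(¬Q ∨ (¬S ∨ Q)) ⊃ (P ∧ ¬(¬P ∧ P))): 0 ≤ 0.4, so result = 1
(((P ∧ ¬(¬P ∧ P)) ⊃ ¬(¬Q ∨ (¬S ∨ Q))) ∨ (¬(¬Q ∨ (¬S ∨ Q)) ⊃ (P ∧ ¬(¬P ∧ P)))) = max(0, 1) = 1

1.00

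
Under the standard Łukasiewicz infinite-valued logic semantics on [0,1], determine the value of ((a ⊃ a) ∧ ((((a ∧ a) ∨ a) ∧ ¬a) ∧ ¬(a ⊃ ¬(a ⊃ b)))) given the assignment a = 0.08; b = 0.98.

(a ⊃ a): min(1, 1 − 0.08 + 0.08) = 1
(a ∧ a) = min(0.08, 0.08) = 0.08
((a ∧ a) ∨ a) = max(0.08, 0.08) = 0.08
¬a: Łukasiewicz ¬ gives 1 − 0.08 = 0.92
(((a ∧ a) ∨ a) ∧ ¬a) = min(0.08, 0.92) = 0.08
(a ⊃ b): min(1, 1 − 0.08 + 0.98) = 1
¬(a ⊃ b): Łukasiewicz ¬ gives 1 − 1 = 0
(a ⊃ ¬(a ⊃ b)): min(1, 1 − 0.08 + 0) = 0.92
¬(a ⊃ ¬(a ⊃ b)): Łukasiewicz ¬ gives 1 − 0.92 = 0.08
((((a ∧ a) ∨ a) ∧ ¬a) ∧ ¬(a ⊃ ¬(a ⊃ b))) = min(0.08, 0.08) = 0.08
((a ⊃ a) ∧ ((((a ∧ a) ∨ a) ∧ ¬a) ∧ ¬(a ⊃ ¬(a ⊃ b)))) = min(1, 0.08) = 0.08

0.08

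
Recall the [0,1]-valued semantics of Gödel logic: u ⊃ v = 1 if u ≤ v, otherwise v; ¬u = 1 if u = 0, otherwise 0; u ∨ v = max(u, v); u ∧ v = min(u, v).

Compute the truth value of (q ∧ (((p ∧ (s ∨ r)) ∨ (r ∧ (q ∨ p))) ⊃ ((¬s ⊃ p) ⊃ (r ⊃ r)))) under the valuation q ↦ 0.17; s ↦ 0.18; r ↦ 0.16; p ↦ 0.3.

(s ∨ r) = max(0.18, 0.16) = 0.18
(p ∧ (s ∨ r)) = min(0.3, 0.18) = 0.18
(q ∨ p) = max(0.17, 0.3) = 0.3
(r ∧ (q ∨ p)) = min(0.16, 0.3) = 0.16
((p ∧ (s ∨ r)) ∨ (r ∧ (q ∨ p))) = max(0.18, 0.16) = 0.18
¬s: Gödel ¬ of 0.18 = 0 (operand ≠ 0)
(¬s ⊃ p): 0 ≤ 0.3, so result = 1
(r ⊃ r): 0.16 ≤ 0.16, so result = 1
((¬s ⊃ p) ⊃ (r ⊃ r)): 1 ≤ 1, so result = 1
(((p ∧ (s ∨ r)) ∨ (r ∧ (q ∨ p))) ⊃ ((¬s ⊃ p) ⊃ (r ⊃ r))): 0.18 ≤ 1, so result = 1
(q ∧ (((p ∧ (s ∨ r)) ∨ (r ∧ (q ∨ p))) ⊃ ((¬s ⊃ p) ⊃ (r ⊃ r)))) = min(0.17, 1) = 0.17

0.17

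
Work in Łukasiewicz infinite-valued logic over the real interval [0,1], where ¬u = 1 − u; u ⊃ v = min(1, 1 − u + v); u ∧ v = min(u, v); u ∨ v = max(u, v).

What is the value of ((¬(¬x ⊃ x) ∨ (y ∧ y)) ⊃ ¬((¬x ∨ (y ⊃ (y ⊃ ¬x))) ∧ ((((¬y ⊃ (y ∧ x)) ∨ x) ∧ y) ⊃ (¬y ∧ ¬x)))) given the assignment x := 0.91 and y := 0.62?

0.91

¬x: Łukasiewicz ¬ gives 1 − 0.91 = 0.09
(¬x ⊃ x): min(1, 1 − 0.09 + 0.91) = 1
¬(¬x ⊃ x): Łukasiewicz ¬ gives 1 − 1 = 0
(y ∧ y) = min(0.62, 0.62) = 0.62
(¬(¬x ⊃ x) ∨ (y ∧ y)) = max(0, 0.62) = 0.62
¬x: Łukasiewicz ¬ gives 1 − 0.91 = 0.09
¬x: Łukasiewicz ¬ gives 1 − 0.91 = 0.09
(y ⊃ ¬x): min(1, 1 − 0.62 + 0.09) = 0.47
(y ⊃ (y ⊃ ¬x)): min(1, 1 − 0.62 + 0.47) = 0.85
(¬x ∨ (y ⊃ (y ⊃ ¬x))) = max(0.09, 0.85) = 0.85
¬y: Łukasiewicz ¬ gives 1 − 0.62 = 0.38
(y ∧ x) = min(0.62, 0.91) = 0.62
(¬y ⊃ (y ∧ x)): min(1, 1 − 0.38 + 0.62) = 1
((¬y ⊃ (y ∧ x)) ∨ x) = max(1, 0.91) = 1
(((¬y ⊃ (y ∧ x)) ∨ x) ∧ y) = min(1, 0.62) = 0.62
¬y: Łukasiewicz ¬ gives 1 − 0.62 = 0.38
¬x: Łukasiewicz ¬ gives 1 − 0.91 = 0.09
(¬y ∧ ¬x) = min(0.38, 0.09) = 0.09
((((¬y ⊃ (y ∧ x)) ∨ x) ∧ y) ⊃ (¬y ∧ ¬x)): min(1, 1 − 0.62 + 0.09) = 0.47
((¬x ∨ (y ⊃ (y ⊃ ¬x))) ∧ ((((¬y ⊃ (y ∧ x)) ∨ x) ∧ y) ⊃ (¬y ∧ ¬x))) = min(0.85, 0.47) = 0.47
¬((¬x ∨ (y ⊃ (y ⊃ ¬x))) ∧ ((((¬y ⊃ (y ∧ x)) ∨ x) ∧ y) ⊃ (¬y ∧ ¬x))): Łukasiewicz ¬ gives 1 − 0.47 = 0.53
((¬(¬x ⊃ x) ∨ (y ∧ y)) ⊃ ¬((¬x ∨ (y ⊃ (y ⊃ ¬x))) ∧ ((((¬y ⊃ (y ∧ x)) ∨ x) ∧ y) ⊃ (¬y ∧ ¬x)))): min(1, 1 − 0.62 + 0.53) = 0.91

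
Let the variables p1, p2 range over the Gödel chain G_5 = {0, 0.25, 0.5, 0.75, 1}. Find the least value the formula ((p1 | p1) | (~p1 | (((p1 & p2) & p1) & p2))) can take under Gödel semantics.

0.25

The minimum is attained at p1 = 0.25, p2 = 0:
  (p1 | p1) = max(0.25, 0.25) = 0.25
  ~p1: Gödel ¬ of 0.25 = 0 (operand ≠ 0)
  (p1 & p2) = min(0.25, 0) = 0
  ((p1 & p2) & p1) = min(0, 0.25) = 0
  (((p1 & p2) & p1) & p2) = min(0, 0) = 0
  (~p1 | (((p1 & p2) & p1) & p2)) = max(0, 0) = 0
  ((p1 | p1) | (~p1 | (((p1 & p2) & p1) & p2))) = max(0.25, 0) = 0.25
Checking all 25 assignments confirms none give a value below 0.25.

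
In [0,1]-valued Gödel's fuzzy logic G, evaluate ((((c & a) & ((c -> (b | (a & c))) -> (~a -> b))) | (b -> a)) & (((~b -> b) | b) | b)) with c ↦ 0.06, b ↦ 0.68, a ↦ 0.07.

0.07

(c & a) = min(0.06, 0.07) = 0.06
(a & c) = min(0.07, 0.06) = 0.06
(b | (a & c)) = max(0.68, 0.06) = 0.68
(c -> (b | (a & c))): 0.06 ≤ 0.68, so result = 1
~a: Gödel ¬ of 0.07 = 0 (operand ≠ 0)
(~a -> b): 0 ≤ 0.68, so result = 1
((c -> (b | (a & c))) -> (~a -> b)): 1 ≤ 1, so result = 1
((c & a) & ((c -> (b | (a & c))) -> (~a -> b))) = min(0.06, 1) = 0.06
(b -> a): 0.68 > 0.07, so result = 0.07
(((c & a) & ((c -> (b | (a & c))) -> (~a -> b))) | (b -> a)) = max(0.06, 0.07) = 0.07
~b: Gödel ¬ of 0.68 = 0 (operand ≠ 0)
(~b -> b): 0 ≤ 0.68, so result = 1
((~b -> b) | b) = max(1, 0.68) = 1
(((~b -> b) | b) | b) = max(1, 0.68) = 1
((((c & a) & ((c -> (b | (a & c))) -> (~a -> b))) | (b -> a)) & (((~b -> b) | b) | b)) = min(0.07, 1) = 0.07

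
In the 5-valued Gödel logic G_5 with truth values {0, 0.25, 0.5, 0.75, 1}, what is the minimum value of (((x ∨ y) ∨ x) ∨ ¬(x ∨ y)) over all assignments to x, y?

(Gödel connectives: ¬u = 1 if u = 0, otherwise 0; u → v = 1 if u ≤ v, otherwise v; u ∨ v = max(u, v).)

0.25

The minimum is attained at x = 0, y = 0.25:
  (x ∨ y) = max(0, 0.25) = 0.25
  ((x ∨ y) ∨ x) = max(0.25, 0) = 0.25
  (x ∨ y) = max(0, 0.25) = 0.25
  ¬(x ∨ y): Gödel ¬ of 0.25 = 0 (operand ≠ 0)
  (((x ∨ y) ∨ x) ∨ ¬(x ∨ y)) = max(0.25, 0) = 0.25
Checking all 25 assignments confirms none give a value below 0.25.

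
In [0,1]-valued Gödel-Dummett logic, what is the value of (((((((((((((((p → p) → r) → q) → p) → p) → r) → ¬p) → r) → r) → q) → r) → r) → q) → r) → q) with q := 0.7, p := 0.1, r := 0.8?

0.70

(p → p): 0.1 ≤ 0.1, so result = 1
((p → p) → r): 1 > 0.8, so result = 0.8
(((p → p) → r) → q): 0.8 > 0.7, so result = 0.7
((((p → p) → r) → q) → p): 0.7 > 0.1, so result = 0.1
(((((p → p) → r) → q) → p) → p): 0.1 ≤ 0.1, so result = 1
((((((p → p) → r) → q) → p) → p) → r): 1 > 0.8, so result = 0.8
¬p: Gödel ¬ of 0.1 = 0 (operand ≠ 0)
(((((((p → p) → r) → q) → p) → p) → r) → ¬p): 0.8 > 0, so result = 0
((((((((p → p) → r) → q) → p) → p) → r) → ¬p) → r): 0 ≤ 0.8, so result = 1
(((((((((p → p) → r) → q) → p) → p) → r) → ¬p) → r) → r): 1 > 0.8, so result = 0.8
((((((((((p → p) → r) → q) → p) → p) → r) → ¬p) → r) → r) → q): 0.8 > 0.7, so result = 0.7
(((((((((((p → p) → r) → q) → p) → p) → r) → ¬p) → r) → r) → q) → r): 0.7 ≤ 0.8, so result = 1
((((((((((((p → p) → r) → q) → p) → p) → r) → ¬p) → r) → r) → q) → r) → r): 1 > 0.8, so result = 0.8
(((((((((((((p → p) → r) → q) → p) → p) → r) → ¬p) → r) → r) → q) → r) → r) → q): 0.8 > 0.7, so result = 0.7
((((((((((((((p → p) → r) → q) → p) → p) → r) → ¬p) → r) → r) → q) → r) → r) → q) → r): 0.7 ≤ 0.8, so result = 1
(((((((((((((((p → p) → r) → q) → p) → p) → r) → ¬p) → r) → r) → q) → r) → r) → q) → r) → q): 1 > 0.7, so result = 0.7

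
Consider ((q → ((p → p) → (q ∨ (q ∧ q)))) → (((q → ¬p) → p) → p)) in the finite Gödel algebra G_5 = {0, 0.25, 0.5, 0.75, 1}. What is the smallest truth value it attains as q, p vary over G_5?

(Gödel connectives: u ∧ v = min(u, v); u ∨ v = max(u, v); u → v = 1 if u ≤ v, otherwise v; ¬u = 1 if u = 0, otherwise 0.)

0.25

The minimum is attained at q = 0.25, p = 0.25:
  (p → p): 0.25 ≤ 0.25, so result = 1
  (q ∧ q) = min(0.25, 0.25) = 0.25
  (q ∨ (q ∧ q)) = max(0.25, 0.25) = 0.25
  ((p → p) → (q ∨ (q ∧ q))): 1 > 0.25, so result = 0.25
  (q → ((p → p) → (q ∨ (q ∧ q)))): 0.25 ≤ 0.25, so result = 1
  ¬p: Gödel ¬ of 0.25 = 0 (operand ≠ 0)
  (q → ¬p): 0.25 > 0, so result = 0
  ((q → ¬p) → p): 0 ≤ 0.25, so result = 1
  (((q → ¬p) → p) → p): 1 > 0.25, so result = 0.25
  ((q → ((p → p) → (q ∨ (q ∧ q)))) → (((q → ¬p) → p) → p)): 1 > 0.25, so result = 0.25
Checking all 25 assignments confirms none give a value below 0.25.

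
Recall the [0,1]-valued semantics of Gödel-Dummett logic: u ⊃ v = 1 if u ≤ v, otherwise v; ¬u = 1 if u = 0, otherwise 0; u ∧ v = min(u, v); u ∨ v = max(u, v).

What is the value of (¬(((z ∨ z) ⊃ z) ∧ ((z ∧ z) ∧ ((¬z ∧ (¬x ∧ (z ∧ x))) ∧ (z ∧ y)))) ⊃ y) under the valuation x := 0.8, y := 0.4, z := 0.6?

0.40

(z ∨ z) = max(0.6, 0.6) = 0.6
((z ∨ z) ⊃ z): 0.6 ≤ 0.6, so result = 1
(z ∧ z) = min(0.6, 0.6) = 0.6
¬z: Gödel ¬ of 0.6 = 0 (operand ≠ 0)
¬x: Gödel ¬ of 0.8 = 0 (operand ≠ 0)
(z ∧ x) = min(0.6, 0.8) = 0.6
(¬x ∧ (z ∧ x)) = min(0, 0.6) = 0
(¬z ∧ (¬x ∧ (z ∧ x))) = min(0, 0) = 0
(z ∧ y) = min(0.6, 0.4) = 0.4
((¬z ∧ (¬x ∧ (z ∧ x))) ∧ (z ∧ y)) = min(0, 0.4) = 0
((z ∧ z) ∧ ((¬z ∧ (¬x ∧ (z ∧ x))) ∧ (z ∧ y))) = min(0.6, 0) = 0
(((z ∨ z) ⊃ z) ∧ ((z ∧ z) ∧ ((¬z ∧ (¬x ∧ (z ∧ x))) ∧ (z ∧ y)))) = min(1, 0) = 0
¬(((z ∨ z) ⊃ z) ∧ ((z ∧ z) ∧ ((¬z ∧ (¬x ∧ (z ∧ x))) ∧ (z ∧ y)))): Gödel ¬ of 0 = 1 (operand is 0)
(¬(((z ∨ z) ⊃ z) ∧ ((z ∧ z) ∧ ((¬z ∧ (¬x ∧ (z ∧ x))) ∧ (z ∧ y)))) ⊃ y): 1 > 0.4, so result = 0.4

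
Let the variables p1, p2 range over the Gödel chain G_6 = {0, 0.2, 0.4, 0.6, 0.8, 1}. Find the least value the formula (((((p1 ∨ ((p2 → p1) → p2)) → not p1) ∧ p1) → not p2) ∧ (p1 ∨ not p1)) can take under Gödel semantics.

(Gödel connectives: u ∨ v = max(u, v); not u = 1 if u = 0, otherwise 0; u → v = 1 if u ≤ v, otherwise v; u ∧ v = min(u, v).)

The minimum is attained at p1 = 0.2, p2 = 0:
  (p2 → p1): 0 ≤ 0.2, so result = 1
  ((p2 → p1) → p2): 1 > 0, so result = 0
  (p1 ∨ ((p2 → p1) → p2)) = max(0.2, 0) = 0.2
  not p1: Gödel ¬ of 0.2 = 0 (operand ≠ 0)
  ((p1 ∨ ((p2 → p1) → p2)) → not p1): 0.2 > 0, so result = 0
  (((p1 ∨ ((p2 → p1) → p2)) → not p1) ∧ p1) = min(0, 0.2) = 0
  not p2: Gödel ¬ of 0 = 1 (operand is 0)
  ((((p1 ∨ ((p2 → p1) → p2)) → not p1) ∧ p1) → not p2): 0 ≤ 1, so result = 1
  not p1: Gödel ¬ of 0.2 = 0 (operand ≠ 0)
  (p1 ∨ not p1) = max(0.2, 0) = 0.2
  (((((p1 ∨ ((p2 → p1) → p2)) → not p1) ∧ p1) → not p2) ∧ (p1 ∨ not p1)) = min(1, 0.2) = 0.2
Checking all 36 assignments confirms none give a value below 0.20.

0.20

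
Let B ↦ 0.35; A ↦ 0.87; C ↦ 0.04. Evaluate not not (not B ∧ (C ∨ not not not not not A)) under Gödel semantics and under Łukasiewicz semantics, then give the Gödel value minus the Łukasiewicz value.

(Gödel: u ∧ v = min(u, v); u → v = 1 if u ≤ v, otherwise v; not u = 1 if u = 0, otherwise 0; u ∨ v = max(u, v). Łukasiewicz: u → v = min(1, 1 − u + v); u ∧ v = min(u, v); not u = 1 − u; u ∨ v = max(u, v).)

-0.13

Gödel evaluation:
  not B: Gödel ¬ of 0.35 = 0 (operand ≠ 0)
  not A: Gödel ¬ of 0.87 = 0 (operand ≠ 0)
  not not A: Gödel ¬ of 0 = 1 (operand is 0)
  not not not A: Gödel ¬ of 1 = 0 (operand ≠ 0)
  not not not not A: Gödel ¬ of 0 = 1 (operand is 0)
  not not not not not A: Gödel ¬ of 1 = 0 (operand ≠ 0)
  (C ∨ not not not not not A) = max(0.04, 0) = 0.04
  (not B ∧ (C ∨ not not not not not A)) = min(0, 0.04) = 0
  not (not B ∧ (C ∨ not not not not not A)): Gödel ¬ of 0 = 1 (operand is 0)
  not not (not B ∧ (C ∨ not not not not not A)): Gödel ¬ of 1 = 0 (operand ≠ 0)
  Gödel value = 0
Łukasiewicz evaluation:
  not B: Łukasiewicz ¬ gives 1 − 0.35 = 0.65
  not A: Łukasiewicz ¬ gives 1 − 0.87 = 0.13
  not not A: Łukasiewicz ¬ gives 1 − 0.13 = 0.87
  not not not A: Łukasiewicz ¬ gives 1 − 0.87 = 0.13
  not not not not A: Łukasiewicz ¬ gives 1 − 0.13 = 0.87
  not not not not not A: Łukasiewicz ¬ gives 1 − 0.87 = 0.13
  (C ∨ not not not not not A) = max(0.04, 0.13) = 0.13
  (not B ∧ (C ∨ not not not not not A)) = min(0.65, 0.13) = 0.13
  not (not B ∧ (C ∨ not not not not not A)): Łukasiewicz ¬ gives 1 − 0.13 = 0.87
  not not (not B ∧ (C ∨ not not not not not A)): Łukasiewicz ¬ gives 1 − 0.87 = 0.13
  Łukasiewicz value = 0.13
Difference: 0 − 0.13 = -0.13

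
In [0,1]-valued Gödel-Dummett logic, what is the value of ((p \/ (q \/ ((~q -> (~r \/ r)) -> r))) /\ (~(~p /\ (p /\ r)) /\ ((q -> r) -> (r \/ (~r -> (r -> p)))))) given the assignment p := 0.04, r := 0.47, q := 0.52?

~q: Gödel ¬ of 0.52 = 0 (operand ≠ 0)
~r: Gödel ¬ of 0.47 = 0 (operand ≠ 0)
(~r \/ r) = max(0, 0.47) = 0.47
(~q -> (~r \/ r)): 0 ≤ 0.47, so result = 1
((~q -> (~r \/ r)) -> r): 1 > 0.47, so result = 0.47
(q \/ ((~q -> (~r \/ r)) -> r)) = max(0.52, 0.47) = 0.52
(p \/ (q \/ ((~q -> (~r \/ r)) -> r))) = max(0.04, 0.52) = 0.52
~p: Gödel ¬ of 0.04 = 0 (operand ≠ 0)
(p /\ r) = min(0.04, 0.47) = 0.04
(~p /\ (p /\ r)) = min(0, 0.04) = 0
~(~p /\ (p /\ r)): Gödel ¬ of 0 = 1 (operand is 0)
(q -> r): 0.52 > 0.47, so result = 0.47
~r: Gödel ¬ of 0.47 = 0 (operand ≠ 0)
(r -> p): 0.47 > 0.04, so result = 0.04
(~r -> (r -> p)): 0 ≤ 0.04, so result = 1
(r \/ (~r -> (r -> p))) = max(0.47, 1) = 1
((q -> r) -> (r \/ (~r -> (r -> p)))): 0.47 ≤ 1, so result = 1
(~(~p /\ (p /\ r)) /\ ((q -> r) -> (r \/ (~r -> (r -> p))))) = min(1, 1) = 1
((p \/ (q \/ ((~q -> (~r \/ r)) -> r))) /\ (~(~p /\ (p /\ r)) /\ ((q -> r) -> (r \/ (~r -> (r -> p)))))) = min(0.52, 1) = 0.52

0.52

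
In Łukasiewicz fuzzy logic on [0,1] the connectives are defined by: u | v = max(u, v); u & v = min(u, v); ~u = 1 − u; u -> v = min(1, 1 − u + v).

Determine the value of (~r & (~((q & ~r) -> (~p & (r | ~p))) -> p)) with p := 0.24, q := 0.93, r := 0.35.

0.65

~r: Łukasiewicz ¬ gives 1 − 0.35 = 0.65
~r: Łukasiewicz ¬ gives 1 − 0.35 = 0.65
(q & ~r) = min(0.93, 0.65) = 0.65
~p: Łukasiewicz ¬ gives 1 − 0.24 = 0.76
~p: Łukasiewicz ¬ gives 1 − 0.24 = 0.76
(r | ~p) = max(0.35, 0.76) = 0.76
(~p & (r | ~p)) = min(0.76, 0.76) = 0.76
((q & ~r) -> (~p & (r | ~p))): min(1, 1 − 0.65 + 0.76) = 1
~((q & ~r) -> (~p & (r | ~p))): Łukasiewicz ¬ gives 1 − 1 = 0
(~((q & ~r) -> (~p & (r | ~p))) -> p): min(1, 1 − 0 + 0.24) = 1
(~r & (~((q & ~r) -> (~p & (r | ~p))) -> p)) = min(0.65, 1) = 0.65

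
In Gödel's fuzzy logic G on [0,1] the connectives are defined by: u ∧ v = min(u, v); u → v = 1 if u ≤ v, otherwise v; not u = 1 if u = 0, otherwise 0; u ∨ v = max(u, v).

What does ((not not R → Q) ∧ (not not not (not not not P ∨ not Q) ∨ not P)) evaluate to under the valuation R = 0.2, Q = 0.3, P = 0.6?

0.30

not R: Gödel ¬ of 0.2 = 0 (operand ≠ 0)
not not R: Gödel ¬ of 0 = 1 (operand is 0)
(not not R → Q): 1 > 0.3, so result = 0.3
not P: Gödel ¬ of 0.6 = 0 (operand ≠ 0)
not not P: Gödel ¬ of 0 = 1 (operand is 0)
not not not P: Gödel ¬ of 1 = 0 (operand ≠ 0)
not Q: Gödel ¬ of 0.3 = 0 (operand ≠ 0)
(not not not P ∨ not Q) = max(0, 0) = 0
not (not not not P ∨ not Q): Gödel ¬ of 0 = 1 (operand is 0)
not not (not not not P ∨ not Q): Gödel ¬ of 1 = 0 (operand ≠ 0)
not not not (not not not P ∨ not Q): Gödel ¬ of 0 = 1 (operand is 0)
not P: Gödel ¬ of 0.6 = 0 (operand ≠ 0)
(not not not (not not not P ∨ not Q) ∨ not P) = max(1, 0) = 1
((not not R → Q) ∧ (not not not (not not not P ∨ not Q) ∨ not P)) = min(0.3, 1) = 0.3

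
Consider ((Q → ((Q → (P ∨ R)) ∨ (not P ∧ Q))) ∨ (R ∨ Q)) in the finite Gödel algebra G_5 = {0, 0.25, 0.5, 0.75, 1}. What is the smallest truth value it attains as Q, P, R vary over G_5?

0.50

The minimum is attained at Q = 0.5, P = 0.25, R = 0:
  (P ∨ R) = max(0.25, 0) = 0.25
  (Q → (P ∨ R)): 0.5 > 0.25, so result = 0.25
  not P: Gödel ¬ of 0.25 = 0 (operand ≠ 0)
  (not P ∧ Q) = min(0, 0.5) = 0
  ((Q → (P ∨ R)) ∨ (not P ∧ Q)) = max(0.25, 0) = 0.25
  (Q → ((Q → (P ∨ R)) ∨ (not P ∧ Q))): 0.5 > 0.25, so result = 0.25
  (R ∨ Q) = max(0, 0.5) = 0.5
  ((Q → ((Q → (P ∨ R)) ∨ (not P ∧ Q))) ∨ (R ∨ Q)) = max(0.25, 0.5) = 0.5
Checking all 125 assignments confirms none give a value below 0.50.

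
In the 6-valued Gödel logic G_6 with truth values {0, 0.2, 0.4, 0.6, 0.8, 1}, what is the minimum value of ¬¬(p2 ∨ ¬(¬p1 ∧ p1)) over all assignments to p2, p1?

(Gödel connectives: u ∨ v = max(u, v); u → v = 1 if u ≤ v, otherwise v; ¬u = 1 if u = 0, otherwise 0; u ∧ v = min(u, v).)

1.00

Every assignment gives 1. For instance at p2 = 0, p1 = 0:
  ¬p1: Gödel ¬ of 0 = 1 (operand is 0)
  (¬p1 ∧ p1) = min(1, 0) = 0
  ¬(¬p1 ∧ p1): Gödel ¬ of 0 = 1 (operand is 0)
  (p2 ∨ ¬(¬p1 ∧ p1)) = max(0, 1) = 1
  ¬(p2 ∨ ¬(¬p1 ∧ p1)): Gödel ¬ of 1 = 0 (operand ≠ 0)
  ¬¬(p2 ∨ ¬(¬p1 ∧ p1)): Gödel ¬ of 0 = 1 (operand is 0)
All 36 assignments give value 1 — the formula is a G_6-tautology.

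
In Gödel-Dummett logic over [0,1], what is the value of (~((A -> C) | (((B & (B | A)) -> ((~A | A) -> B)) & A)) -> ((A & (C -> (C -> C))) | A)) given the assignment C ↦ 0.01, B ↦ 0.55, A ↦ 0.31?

1.00

(A -> C): 0.31 > 0.01, so result = 0.01
(B | A) = max(0.55, 0.31) = 0.55
(B & (B | A)) = min(0.55, 0.55) = 0.55
~A: Gödel ¬ of 0.31 = 0 (operand ≠ 0)
(~A | A) = max(0, 0.31) = 0.31
((~A | A) -> B): 0.31 ≤ 0.55, so result = 1
((B & (B | A)) -> ((~A | A) -> B)): 0.55 ≤ 1, so result = 1
(((B & (B | A)) -> ((~A | A) -> B)) & A) = min(1, 0.31) = 0.31
((A -> C) | (((B & (B | A)) -> ((~A | A) -> B)) & A)) = max(0.01, 0.31) = 0.31
~((A -> C) | (((B & (B | A)) -> ((~A | A) -> B)) & A)): Gödel ¬ of 0.31 = 0 (operand ≠ 0)
(C -> C): 0.01 ≤ 0.01, so result = 1
(C -> (C -> C)): 0.01 ≤ 1, so result = 1
(A & (C -> (C -> C))) = min(0.31, 1) = 0.31
((A & (C -> (C -> C))) | A) = max(0.31, 0.31) = 0.31
(~((A -> C) | (((B & (B | A)) -> ((~A | A) -> B)) & A)) -> ((A & (C -> (C -> C))) | A)): 0 ≤ 0.31, so result = 1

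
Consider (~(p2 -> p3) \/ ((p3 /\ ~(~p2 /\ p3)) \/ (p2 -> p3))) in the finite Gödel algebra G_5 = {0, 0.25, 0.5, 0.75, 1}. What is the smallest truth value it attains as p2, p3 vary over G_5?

0.25

The minimum is attained at p2 = 0.5, p3 = 0.25:
  (p2 -> p3): 0.5 > 0.25, so result = 0.25
  ~(p2 -> p3): Gödel ¬ of 0.25 = 0 (operand ≠ 0)
  ~p2: Gödel ¬ of 0.5 = 0 (operand ≠ 0)
  (~p2 /\ p3) = min(0, 0.25) = 0
  ~(~p2 /\ p3): Gödel ¬ of 0 = 1 (operand is 0)
  (p3 /\ ~(~p2 /\ p3)) = min(0.25, 1) = 0.25
  (p2 -> p3): 0.5 > 0.25, so result = 0.25
  ((p3 /\ ~(~p2 /\ p3)) \/ (p2 -> p3)) = max(0.25, 0.25) = 0.25
  (~(p2 -> p3) \/ ((p3 /\ ~(~p2 /\ p3)) \/ (p2 -> p3))) = max(0, 0.25) = 0.25
Checking all 25 assignments confirms none give a value below 0.25.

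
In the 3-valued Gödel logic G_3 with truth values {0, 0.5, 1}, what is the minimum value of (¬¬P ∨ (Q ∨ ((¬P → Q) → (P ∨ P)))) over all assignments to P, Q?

The minimum is attained at P = 0, Q = 0.5:
  ¬P: Gödel ¬ of 0 = 1 (operand is 0)
  ¬¬P: Gödel ¬ of 1 = 0 (operand ≠ 0)
  ¬P: Gödel ¬ of 0 = 1 (operand is 0)
  (¬P → Q): 1 > 0.5, so result = 0.5
  (P ∨ P) = max(0, 0) = 0
  ((¬P → Q) → (P ∨ P)): 0.5 > 0, so result = 0
  (Q ∨ ((¬P → Q) → (P ∨ P))) = max(0.5, 0) = 0.5
  (¬¬P ∨ (Q ∨ ((¬P → Q) → (P ∨ P)))) = max(0, 0.5) = 0.5
Checking all 9 assignments confirms none give a value below 0.50.

0.50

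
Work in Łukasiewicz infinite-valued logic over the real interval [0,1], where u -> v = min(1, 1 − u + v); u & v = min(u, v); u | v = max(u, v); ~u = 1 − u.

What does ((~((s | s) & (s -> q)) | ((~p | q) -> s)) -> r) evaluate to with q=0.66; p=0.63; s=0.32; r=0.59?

0.91

(s | s) = max(0.32, 0.32) = 0.32
(s -> q): min(1, 1 − 0.32 + 0.66) = 1
((s | s) & (s -> q)) = min(0.32, 1) = 0.32
~((s | s) & (s -> q)): Łukasiewicz ¬ gives 1 − 0.32 = 0.68
~p: Łukasiewicz ¬ gives 1 − 0.63 = 0.37
(~p | q) = max(0.37, 0.66) = 0.66
((~p | q) -> s): min(1, 1 − 0.66 + 0.32) = 0.66
(~((s | s) & (s -> q)) | ((~p | q) -> s)) = max(0.68, 0.66) = 0.68
((~((s | s) & (s -> q)) | ((~p | q) -> s)) -> r): min(1, 1 − 0.68 + 0.59) = 0.91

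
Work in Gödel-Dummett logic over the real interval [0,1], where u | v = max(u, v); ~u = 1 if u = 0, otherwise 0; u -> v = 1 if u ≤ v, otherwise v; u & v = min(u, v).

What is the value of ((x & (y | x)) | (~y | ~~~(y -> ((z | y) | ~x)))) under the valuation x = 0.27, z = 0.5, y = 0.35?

0.27

(y | x) = max(0.35, 0.27) = 0.35
(x & (y | x)) = min(0.27, 0.35) = 0.27
~y: Gödel ¬ of 0.35 = 0 (operand ≠ 0)
(z | y) = max(0.5, 0.35) = 0.5
~x: Gödel ¬ of 0.27 = 0 (operand ≠ 0)
((z | y) | ~x) = max(0.5, 0) = 0.5
(y -> ((z | y) | ~x)): 0.35 ≤ 0.5, so result = 1
~(y -> ((z | y) | ~x)): Gödel ¬ of 1 = 0 (operand ≠ 0)
~~(y -> ((z | y) | ~x)): Gödel ¬ of 0 = 1 (operand is 0)
~~~(y -> ((z | y) | ~x)): Gödel ¬ of 1 = 0 (operand ≠ 0)
(~y | ~~~(y -> ((z | y) | ~x))) = max(0, 0) = 0
((x & (y | x)) | (~y | ~~~(y -> ((z | y) | ~x)))) = max(0.27, 0) = 0.27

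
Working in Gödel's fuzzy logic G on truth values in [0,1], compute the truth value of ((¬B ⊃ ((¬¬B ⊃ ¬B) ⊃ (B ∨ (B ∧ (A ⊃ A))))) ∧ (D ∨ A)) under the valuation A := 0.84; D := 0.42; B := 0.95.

0.84

¬B: Gödel ¬ of 0.95 = 0 (operand ≠ 0)
¬B: Gödel ¬ of 0.95 = 0 (operand ≠ 0)
¬¬B: Gödel ¬ of 0 = 1 (operand is 0)
¬B: Gödel ¬ of 0.95 = 0 (operand ≠ 0)
(¬¬B ⊃ ¬B): 1 > 0, so result = 0
(A ⊃ A): 0.84 ≤ 0.84, so result = 1
(B ∧ (A ⊃ A)) = min(0.95, 1) = 0.95
(B ∨ (B ∧ (A ⊃ A))) = max(0.95, 0.95) = 0.95
((¬¬B ⊃ ¬B) ⊃ (B ∨ (B ∧ (A ⊃ A)))): 0 ≤ 0.95, so result = 1
(¬B ⊃ ((¬¬B ⊃ ¬B) ⊃ (B ∨ (B ∧ (A ⊃ A))))): 0 ≤ 1, so result = 1
(D ∨ A) = max(0.42, 0.84) = 0.84
((¬B ⊃ ((¬¬B ⊃ ¬B) ⊃ (B ∨ (B ∧ (A ⊃ A))))) ∧ (D ∨ A)) = min(1, 0.84) = 0.84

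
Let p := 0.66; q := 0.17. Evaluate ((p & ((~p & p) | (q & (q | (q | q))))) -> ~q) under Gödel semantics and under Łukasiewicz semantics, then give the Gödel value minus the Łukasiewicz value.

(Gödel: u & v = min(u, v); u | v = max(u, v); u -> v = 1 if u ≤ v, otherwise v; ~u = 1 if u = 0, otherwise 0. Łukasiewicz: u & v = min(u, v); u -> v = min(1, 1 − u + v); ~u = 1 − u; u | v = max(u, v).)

Gödel evaluation:
  ~p: Gödel ¬ of 0.66 = 0 (operand ≠ 0)
  (~p & p) = min(0, 0.66) = 0
  (q | q) = max(0.17, 0.17) = 0.17
  (q | (q | q)) = max(0.17, 0.17) = 0.17
  (q & (q | (q | q))) = min(0.17, 0.17) = 0.17
  ((~p & p) | (q & (q | (q | q)))) = max(0, 0.17) = 0.17
  (p & ((~p & p) | (q & (q | (q | q))))) = min(0.66, 0.17) = 0.17
  ~q: Gödel ¬ of 0.17 = 0 (operand ≠ 0)
  ((p & ((~p & p) | (q & (q | (q | q))))) -> ~q): 0.17 > 0, so result = 0
  Gödel value = 0
Łukasiewicz evaluation:
  ~p: Łukasiewicz ¬ gives 1 − 0.66 = 0.34
  (~p & p) = min(0.34, 0.66) = 0.34
  (q | q) = max(0.17, 0.17) = 0.17
  (q | (q | q)) = max(0.17, 0.17) = 0.17
  (q & (q | (q | q))) = min(0.17, 0.17) = 0.17
  ((~p & p) | (q & (q | (q | q)))) = max(0.34, 0.17) = 0.34
  (p & ((~p & p) | (q & (q | (q | q))))) = min(0.66, 0.34) = 0.34
  ~q: Łukasiewicz ¬ gives 1 − 0.17 = 0.83
  ((p & ((~p & p) | (q & (q | (q | q))))) -> ~q): min(1, 1 − 0.34 + 0.83) = 1
  Łukasiewicz value = 1
Difference: 0 − 1 = -1.00

-1.00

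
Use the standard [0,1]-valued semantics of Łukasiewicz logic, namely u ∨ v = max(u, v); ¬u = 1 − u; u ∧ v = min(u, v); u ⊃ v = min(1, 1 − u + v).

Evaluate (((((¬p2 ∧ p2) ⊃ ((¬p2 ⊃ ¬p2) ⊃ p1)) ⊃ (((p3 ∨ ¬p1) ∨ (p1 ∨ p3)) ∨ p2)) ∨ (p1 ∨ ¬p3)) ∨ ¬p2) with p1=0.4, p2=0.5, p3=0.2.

¬p2: Łukasiewicz ¬ gives 1 − 0.5 = 0.5
(¬p2 ∧ p2) = min(0.5, 0.5) = 0.5
¬p2: Łukasiewicz ¬ gives 1 − 0.5 = 0.5
¬p2: Łukasiewicz ¬ gives 1 − 0.5 = 0.5
(¬p2 ⊃ ¬p2): min(1, 1 − 0.5 + 0.5) = 1
((¬p2 ⊃ ¬p2) ⊃ p1): min(1, 1 − 1 + 0.4) = 0.4
((¬p2 ∧ p2) ⊃ ((¬p2 ⊃ ¬p2) ⊃ p1)): min(1, 1 − 0.5 + 0.4) = 0.9
¬p1: Łukasiewicz ¬ gives 1 − 0.4 = 0.6
(p3 ∨ ¬p1) = max(0.2, 0.6) = 0.6
(p1 ∨ p3) = max(0.4, 0.2) = 0.4
((p3 ∨ ¬p1) ∨ (p1 ∨ p3)) = max(0.6, 0.4) = 0.6
(((p3 ∨ ¬p1) ∨ (p1 ∨ p3)) ∨ p2) = max(0.6, 0.5) = 0.6
(((¬p2 ∧ p2) ⊃ ((¬p2 ⊃ ¬p2) ⊃ p1)) ⊃ (((p3 ∨ ¬p1) ∨ (p1 ∨ p3)) ∨ p2)): min(1, 1 − 0.9 + 0.6) = 0.7
¬p3: Łukasiewicz ¬ gives 1 − 0.2 = 0.8
(p1 ∨ ¬p3) = max(0.4, 0.8) = 0.8
((((¬p2 ∧ p2) ⊃ ((¬p2 ⊃ ¬p2) ⊃ p1)) ⊃ (((p3 ∨ ¬p1) ∨ (p1 ∨ p3)) ∨ p2)) ∨ (p1 ∨ ¬p3)) = max(0.7, 0.8) = 0.8
¬p2: Łukasiewicz ¬ gives 1 − 0.5 = 0.5
(((((¬p2 ∧ p2) ⊃ ((¬p2 ⊃ ¬p2) ⊃ p1)) ⊃ (((p3 ∨ ¬p1) ∨ (p1 ∨ p3)) ∨ p2)) ∨ (p1 ∨ ¬p3)) ∨ ¬p2) = max(0.8, 0.5) = 0.8

0.80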